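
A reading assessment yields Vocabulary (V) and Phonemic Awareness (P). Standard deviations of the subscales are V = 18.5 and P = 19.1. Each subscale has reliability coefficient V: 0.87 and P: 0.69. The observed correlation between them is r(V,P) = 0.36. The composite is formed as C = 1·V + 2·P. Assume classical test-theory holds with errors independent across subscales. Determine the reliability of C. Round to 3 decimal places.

0.785

Var(C) = 18.5² + 2²·19.1² + 2·[2·18.5·19.1·0.36] = 1801.49 + 508.824 = 2310.31.
Because errors are independent across components, Cov(Tᵢ,Tⱼ) = Cov(Xᵢ,Xⱼ); the off-diagonal part of the true-score variance is the same as above.
True-score variance = [18.5²·0.87 + 2²·19.1²·0.69] + 508.824 = 1304.63 + 508.824 = 1813.46.
Reliability = 1813.46 / 2310.31 = 0.785.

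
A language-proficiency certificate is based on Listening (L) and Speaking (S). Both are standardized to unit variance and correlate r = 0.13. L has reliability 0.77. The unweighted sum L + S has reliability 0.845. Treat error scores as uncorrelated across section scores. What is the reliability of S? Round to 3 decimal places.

Var(L+S) = 2 + 2·0.13 = 2.260.
True-score variance = ρ_L + ρ_S + 2·0.13, so 0.845 = (0.77 + ρ_S + 0.26) / 2.260.
ρ_S = 0.845·2.260 − 0.77 − 0.26 = 0.880.

0.880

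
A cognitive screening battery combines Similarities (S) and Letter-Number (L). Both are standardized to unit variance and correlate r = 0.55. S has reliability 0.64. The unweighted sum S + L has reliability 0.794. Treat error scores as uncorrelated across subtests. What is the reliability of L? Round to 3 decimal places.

Var(S+L) = 2 + 2·0.55 = 3.100.
True-score variance = ρ_S + ρ_L + 2·0.55, so 0.794 = (0.64 + ρ_L + 1.10) / 3.100.
ρ_L = 0.794·3.100 − 0.64 − 1.10 = 0.721.

0.721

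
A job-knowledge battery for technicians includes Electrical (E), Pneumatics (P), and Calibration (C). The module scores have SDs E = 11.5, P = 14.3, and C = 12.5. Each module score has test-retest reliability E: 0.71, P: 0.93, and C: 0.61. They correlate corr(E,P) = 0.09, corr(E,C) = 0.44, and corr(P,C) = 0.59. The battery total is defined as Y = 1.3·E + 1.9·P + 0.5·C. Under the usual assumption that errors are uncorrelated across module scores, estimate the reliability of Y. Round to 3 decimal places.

Var(Y) = 1.3²·11.5² + 1.9²·14.3² + 0.5²·12.5² + 2·[2.47·11.5·14.3·0.09 + 0.65·11.5·12.5·0.44 + 0.95·14.3·12.5·0.59] = 1000.77 + 355.718 = 1356.49.
With uncorrelated errors the cross-covariances are all true-score covariance, so they carry over unchanged; only the diagonal terms shrink to ρᵢσᵢ².
True-score variance = [1.3²·11.5²·0.71 + 1.9²·14.3²·0.93 + 0.5²·12.5²·0.61] + 355.718 = 869.049 + 355.718 = 1224.77.
Reliability = 1224.77 / 1356.49 = 0.903.

0.903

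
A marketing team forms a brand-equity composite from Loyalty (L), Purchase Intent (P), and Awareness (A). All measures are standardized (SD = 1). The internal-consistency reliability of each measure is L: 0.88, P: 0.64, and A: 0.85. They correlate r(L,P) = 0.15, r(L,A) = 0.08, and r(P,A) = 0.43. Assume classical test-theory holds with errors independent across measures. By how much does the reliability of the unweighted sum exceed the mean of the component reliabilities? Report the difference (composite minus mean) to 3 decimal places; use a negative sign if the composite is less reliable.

0.064

Var(sum) = 3 + 1.32 = 4.32; true-score variance = 2.37 + 1.32 = 3.69; composite reliability = 0.8542.
Mean component reliability = 0.7900.
Difference = 0.8542 − 0.7900 = 0.064.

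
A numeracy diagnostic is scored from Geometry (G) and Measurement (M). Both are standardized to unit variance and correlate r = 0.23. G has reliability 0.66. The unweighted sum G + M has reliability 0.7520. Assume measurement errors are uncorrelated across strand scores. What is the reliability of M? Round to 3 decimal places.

Var(G+M) = 2 + 2·0.23 = 2.460.
True-score variance = ρ_G + ρ_M + 2·0.23, so 0.7520 = (0.66 + ρ_M + 0.46) / 2.460.
ρ_M = 0.7520·2.460 − 0.66 − 0.46 = 0.730.

0.730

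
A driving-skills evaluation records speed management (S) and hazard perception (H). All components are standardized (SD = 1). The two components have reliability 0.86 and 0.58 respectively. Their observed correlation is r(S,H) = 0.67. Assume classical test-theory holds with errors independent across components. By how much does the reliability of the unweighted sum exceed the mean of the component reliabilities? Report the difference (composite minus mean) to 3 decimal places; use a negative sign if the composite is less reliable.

0.112

Var(sum) = 2 + 1.34 = 3.34; true-score variance = 1.44 + 1.34 = 2.78; composite reliability = 0.8323.
Mean component reliability = 0.7200.
Difference = 0.8323 − 0.7200 = 0.112.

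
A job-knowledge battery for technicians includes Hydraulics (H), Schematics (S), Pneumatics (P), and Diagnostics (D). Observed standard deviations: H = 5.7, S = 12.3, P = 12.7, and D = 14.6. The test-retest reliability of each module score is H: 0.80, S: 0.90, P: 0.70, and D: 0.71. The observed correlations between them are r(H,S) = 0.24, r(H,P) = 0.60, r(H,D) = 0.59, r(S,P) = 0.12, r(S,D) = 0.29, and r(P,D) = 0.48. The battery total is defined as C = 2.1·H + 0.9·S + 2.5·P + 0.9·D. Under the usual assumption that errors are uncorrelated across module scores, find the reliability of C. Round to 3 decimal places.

0.855

Var(C) = 2.1²·5.7² + 0.9²·12.3² + 2.5²·12.7² + 0.9²·14.6² + 2·[1.89·5.7·12.3·0.24 + 5.25·5.7·12.7·0.60 + 1.89·5.7·14.6·0.59 + 2.25·12.3·12.7·0.12 + 0.81·12.3·14.6·0.29 + 2.25·12.7·14.6·0.48] = 1446.55 + 1274.49 = 2721.03.
Under uncorrelated errors the observed covariances equal the true-score covariances, so only the own-variance terms attenuate.
True-score variance = [2.1²·5.7²·0.80 + 0.9²·12.3²·0.90 + 2.5²·12.7²·0.70 + 0.9²·14.6²·0.71] + 1274.49 = 1053.15 + 1274.49 = 2327.63.
Reliability = 2327.63 / 2721.03 = 0.855.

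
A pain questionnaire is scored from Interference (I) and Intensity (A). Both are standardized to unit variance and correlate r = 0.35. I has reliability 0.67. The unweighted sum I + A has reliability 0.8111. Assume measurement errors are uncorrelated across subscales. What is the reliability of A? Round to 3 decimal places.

0.820

Var(I+A) = 2 + 2·0.35 = 2.700.
True-score variance = ρ_I + ρ_A + 2·0.35, so 0.8111 = (0.67 + ρ_A + 0.70) / 2.700.
ρ_A = 0.8111·2.700 − 0.67 − 0.70 = 0.820.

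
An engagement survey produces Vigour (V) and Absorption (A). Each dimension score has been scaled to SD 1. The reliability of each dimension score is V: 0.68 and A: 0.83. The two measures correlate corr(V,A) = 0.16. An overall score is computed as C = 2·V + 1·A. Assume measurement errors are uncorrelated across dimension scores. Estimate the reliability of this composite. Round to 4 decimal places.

Var(C) = 2² + 1 + 2·[2·0.16] = 5 + 0.64 = 5.64.
Because errors are independent across components, Cov(Tᵢ,Tⱼ) = Cov(Xᵢ,Xⱼ); the off-diagonal part of the true-score variance is the same as above.
True-score variance = [2²·0.68 + 0.83] + 0.64 = 3.55 + 0.64 = 4.19.
Reliability = 4.19 / 5.64 = 0.7429.

0.7429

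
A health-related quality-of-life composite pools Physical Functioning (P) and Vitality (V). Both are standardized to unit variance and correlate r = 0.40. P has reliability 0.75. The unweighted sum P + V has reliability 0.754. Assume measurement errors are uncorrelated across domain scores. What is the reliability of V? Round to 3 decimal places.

Var(P+V) = 2 + 2·0.40 = 2.800.
True-score variance = ρ_P + ρ_V + 2·0.40, so 0.754 = (0.75 + ρ_V + 0.80) / 2.800.
ρ_V = 0.754·2.800 − 0.75 − 0.80 = 0.561.

0.561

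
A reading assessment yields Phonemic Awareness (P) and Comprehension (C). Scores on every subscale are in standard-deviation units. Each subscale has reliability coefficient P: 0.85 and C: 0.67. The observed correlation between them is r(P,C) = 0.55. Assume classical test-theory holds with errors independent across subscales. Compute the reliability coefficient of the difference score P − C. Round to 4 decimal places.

0.4667

Var(P−C) = 1 + 1 − 2·0.55 = 2 − 1.1 = 0.9.
With uncorrelated errors the cross-covariances are all true-score covariance, so they carry over unchanged; only the diagonal terms shrink to ρᵢσᵢ².
True-score variance = [0.85 + 0.67] − 1.1 = 1.52 − 1.1 = 0.42.
Reliability = 0.42 / 0.9 = 0.4667.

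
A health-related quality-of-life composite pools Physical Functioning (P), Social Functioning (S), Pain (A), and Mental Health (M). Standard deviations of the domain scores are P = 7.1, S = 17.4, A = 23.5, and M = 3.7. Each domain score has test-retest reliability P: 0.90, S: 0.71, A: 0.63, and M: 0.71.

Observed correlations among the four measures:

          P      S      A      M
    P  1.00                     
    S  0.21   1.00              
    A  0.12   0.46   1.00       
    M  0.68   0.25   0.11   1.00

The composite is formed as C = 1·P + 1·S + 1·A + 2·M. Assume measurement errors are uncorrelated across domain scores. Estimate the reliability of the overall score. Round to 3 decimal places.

0.805

Var(C) = 7.1² + 17.4² + 23.5² + 2²·3.7² + 2·[7.1·17.4·0.21 + 7.1·23.5·0.12 + 2·7.1·3.7·0.68 + 17.4·23.5·0.46 + 2·17.4·3.7·0.25 + 2·23.5·3.7·0.11] = 960.18 + 642.211 = 1602.39.
With uncorrelated errors the cross-covariances are all true-score covariance, so they carry over unchanged; only the diagonal terms shrink to ρᵢσᵢ².
True-score variance = [7.1²·0.90 + 17.4²·0.71 + 23.5²·0.63 + 2²·3.7²·0.71] + 642.211 = 647.126 + 642.211 = 1289.34.
Reliability = 1289.34 / 1602.39 = 0.805.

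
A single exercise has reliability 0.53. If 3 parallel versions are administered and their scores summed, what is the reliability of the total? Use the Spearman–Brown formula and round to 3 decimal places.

0.772

ρ_k = kρ / (1 + (k−1)ρ) = 3·0.53 / (1 + 2·0.53) = 1.590 / 2.060 = 0.772.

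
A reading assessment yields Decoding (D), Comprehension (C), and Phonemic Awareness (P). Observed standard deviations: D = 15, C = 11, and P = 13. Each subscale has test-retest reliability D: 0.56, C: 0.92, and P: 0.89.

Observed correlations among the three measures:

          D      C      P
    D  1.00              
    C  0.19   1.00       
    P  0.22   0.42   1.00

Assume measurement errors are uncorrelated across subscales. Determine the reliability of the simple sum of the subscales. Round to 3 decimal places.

0.838

Var(D+C+P) = 15² + 11² + 13² + 2·[15·11·0.19 + 15·13·0.22 + 11·13·0.42] = 515 + 268.62 = 783.62.
Because errors are independent across components, Cov(Tᵢ,Tⱼ) = Cov(Xᵢ,Xⱼ); the off-diagonal part of the true-score variance is the same as above.
True-score variance = [15²·0.56 + 11²·0.92 + 13²·0.89] + 268.62 = 387.73 + 268.62 = 656.35.
Reliability = 656.35 / 783.62 = 0.838.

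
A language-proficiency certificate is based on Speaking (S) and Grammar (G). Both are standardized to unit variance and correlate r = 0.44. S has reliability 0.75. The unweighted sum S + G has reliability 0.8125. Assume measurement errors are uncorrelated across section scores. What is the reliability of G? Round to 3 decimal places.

Var(S+G) = 2 + 2·0.44 = 2.880.
True-score variance = ρ_S + ρ_G + 2·0.44, so 0.8125 = (0.75 + ρ_G + 0.88) / 2.880.
ρ_G = 0.8125·2.880 − 0.75 − 0.88 = 0.710.

0.710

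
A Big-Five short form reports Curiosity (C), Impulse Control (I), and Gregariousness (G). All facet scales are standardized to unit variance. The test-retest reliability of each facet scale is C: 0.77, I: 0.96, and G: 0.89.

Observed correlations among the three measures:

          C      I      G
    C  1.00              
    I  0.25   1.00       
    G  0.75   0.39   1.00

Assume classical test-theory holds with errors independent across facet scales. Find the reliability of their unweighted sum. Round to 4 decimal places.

Var(C+I+G) = 3 + 2·[0.25 + 0.75 + 0.39] = 3 + 2.78 = 5.78.
With uncorrelated errors the cross-covariances are all true-score covariance, so they carry over unchanged; only the diagonal terms shrink to ρᵢσᵢ².
True-score variance = [0.77 + 0.96 + 0.89] + 2.78 = 2.62 + 2.78 = 5.4.
Reliability = 5.4 / 5.78 = 0.9343.

0.9343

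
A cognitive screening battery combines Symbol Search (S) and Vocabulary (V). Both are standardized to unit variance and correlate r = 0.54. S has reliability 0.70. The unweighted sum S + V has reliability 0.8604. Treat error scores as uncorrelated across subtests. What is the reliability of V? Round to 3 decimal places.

Var(S+V) = 2 + 2·0.54 = 3.080.
True-score variance = ρ_S + ρ_V + 2·0.54, so 0.8604 = (0.70 + ρ_V + 1.08) / 3.080.
ρ_V = 0.8604·3.080 − 0.70 − 1.08 = 0.870.

0.870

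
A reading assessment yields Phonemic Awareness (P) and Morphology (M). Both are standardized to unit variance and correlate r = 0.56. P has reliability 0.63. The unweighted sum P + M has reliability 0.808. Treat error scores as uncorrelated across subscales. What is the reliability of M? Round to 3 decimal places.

0.771

Var(P+M) = 2 + 2·0.56 = 3.120.
True-score variance = ρ_P + ρ_M + 2·0.56, so 0.808 = (0.63 + ρ_M + 1.12) / 3.120.
ρ_M = 0.808·3.120 − 0.63 − 1.12 = 0.771.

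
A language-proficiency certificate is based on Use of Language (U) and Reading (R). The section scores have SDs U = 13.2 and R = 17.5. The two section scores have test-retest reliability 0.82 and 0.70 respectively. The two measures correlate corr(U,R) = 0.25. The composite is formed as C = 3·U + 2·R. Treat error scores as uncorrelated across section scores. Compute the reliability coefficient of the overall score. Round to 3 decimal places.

Var(C) = 3²·13.2² + 2²·17.5² + 2·[6·13.2·17.5·0.25] = 2793.16 + 693 = 3486.16.
Under uncorrelated errors the observed covariances equal the true-score covariances, so only the own-variance terms attenuate.
True-score variance = [3²·13.2²·0.82 + 2²·17.5²·0.70] + 693 = 2143.39 + 693 = 2836.39.
Reliability = 2836.39 / 3486.16 = 0.814.

0.814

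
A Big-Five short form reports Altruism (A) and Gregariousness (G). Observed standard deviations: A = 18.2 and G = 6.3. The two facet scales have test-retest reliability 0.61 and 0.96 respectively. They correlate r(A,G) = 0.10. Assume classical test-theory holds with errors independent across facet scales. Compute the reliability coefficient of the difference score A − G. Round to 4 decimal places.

0.6242

Var(A−G) = 18.2² + 6.3² − 2·18.2·6.3·0.10 = 370.93 − 22.932 = 347.998.
Under uncorrelated errors the observed covariances equal the true-score covariances, so only the own-variance terms attenuate.
True-score variance = [18.2²·0.61 + 6.3²·0.96] − 22.932 = 240.159 − 22.932 = 217.227.
Reliability = 217.227 / 347.998 = 0.6242.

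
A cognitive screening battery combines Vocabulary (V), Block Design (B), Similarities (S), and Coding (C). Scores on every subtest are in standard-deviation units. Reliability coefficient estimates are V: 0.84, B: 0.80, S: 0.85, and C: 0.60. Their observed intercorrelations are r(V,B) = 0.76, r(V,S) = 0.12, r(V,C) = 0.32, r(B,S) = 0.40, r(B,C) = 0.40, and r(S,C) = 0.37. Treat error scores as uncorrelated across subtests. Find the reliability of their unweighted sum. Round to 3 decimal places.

0.896

Var(V+B+S+C) = 4 + 2·[0.76 + 0.12 + 0.32 + 0.40 + 0.40 + 0.37] = 4 + 4.74 = 8.74.
With uncorrelated errors the cross-covariances are all true-score covariance, so they carry over unchanged; only the diagonal terms shrink to ρᵢσᵢ².
True-score variance = [0.84 + 0.80 + 0.85 + 0.60] + 4.74 = 3.09 + 4.74 = 7.83.
Reliability = 7.83 / 8.74 = 0.896.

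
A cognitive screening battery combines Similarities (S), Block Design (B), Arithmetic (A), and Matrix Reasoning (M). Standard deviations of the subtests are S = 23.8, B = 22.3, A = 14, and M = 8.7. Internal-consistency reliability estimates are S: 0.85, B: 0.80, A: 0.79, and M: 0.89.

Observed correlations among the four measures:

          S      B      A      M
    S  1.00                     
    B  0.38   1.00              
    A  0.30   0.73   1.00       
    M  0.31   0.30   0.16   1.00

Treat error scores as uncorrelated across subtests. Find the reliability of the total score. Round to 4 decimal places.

Var(S+B+A+M) = 23.8² + 22.3² + 14² + 8.7² + 2·[23.8·22.3·0.38 + 23.8·14·0.30 + 23.8·8.7·0.31 + 22.3·14·0.73 + 22.3·8.7·0.30 + 14·8.7·0.16] = 1335.42 + 1342.85 = 2678.27.
Because errors are independent across components, Cov(Tᵢ,Tⱼ) = Cov(Xᵢ,Xⱼ); the off-diagonal part of the true-score variance is the same as above.
True-score variance = [23.8²·0.85 + 22.3²·0.80 + 14²·0.79 + 8.7²·0.89] + 1342.85 = 1101.51 + 1342.85 = 2444.36.
Reliability = 2444.36 / 2678.27 = 0.9127.

0.9127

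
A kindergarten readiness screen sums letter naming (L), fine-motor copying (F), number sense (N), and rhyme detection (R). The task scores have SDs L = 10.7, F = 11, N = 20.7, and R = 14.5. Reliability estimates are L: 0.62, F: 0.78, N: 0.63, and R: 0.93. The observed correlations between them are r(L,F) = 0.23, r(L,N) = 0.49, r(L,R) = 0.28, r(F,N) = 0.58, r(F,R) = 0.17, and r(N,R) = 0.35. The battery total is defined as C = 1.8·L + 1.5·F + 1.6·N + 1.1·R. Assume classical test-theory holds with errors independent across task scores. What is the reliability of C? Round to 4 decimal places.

Var(C) = 1.8²·10.7² + 1.5²·11² + 1.6²·20.7² + 1.1²·14.5² + 2·[2.7·10.7·11·0.23 + 2.88·10.7·20.7·0.49 + 1.98·10.7·14.5·0.28 + 2.4·11·20.7·0.58 + 1.65·11·14.5·0.17 + 1.76·20.7·14.5·0.35] = 1994.53 + 2036.53 = 4031.06.
Under uncorrelated errors the observed covariances equal the true-score covariances, so only the own-variance terms attenuate.
True-score variance = [1.8²·10.7²·0.62 + 1.5²·11²·0.78 + 1.6²·20.7²·0.63 + 1.1²·14.5²·0.93] + 2036.53 = 1370.01 + 2036.53 = 3406.53.
Reliability = 3406.53 / 4031.06 = 0.8451.

0.8451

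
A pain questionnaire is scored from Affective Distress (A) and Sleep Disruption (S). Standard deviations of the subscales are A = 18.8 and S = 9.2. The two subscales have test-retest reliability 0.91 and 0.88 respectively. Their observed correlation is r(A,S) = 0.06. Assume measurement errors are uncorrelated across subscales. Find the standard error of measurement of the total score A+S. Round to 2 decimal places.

6.48

Var(total) = 438.08 + 20.7552 = 458.835.
True-score variance = 396.114 + 20.7552 = 416.869, so reliability = 0.9085.
Error variance = 458.835 − 416.869 = 41.9664; SEM = √41.9664 = 6.48.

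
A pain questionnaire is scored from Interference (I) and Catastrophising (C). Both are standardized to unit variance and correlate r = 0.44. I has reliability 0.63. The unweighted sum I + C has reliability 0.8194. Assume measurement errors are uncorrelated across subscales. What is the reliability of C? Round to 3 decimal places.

Var(I+C) = 2 + 2·0.44 = 2.880.
True-score variance = ρ_I + ρ_C + 2·0.44, so 0.8194 = (0.63 + ρ_C + 0.88) / 2.880.
ρ_C = 0.8194·2.880 − 0.63 − 0.88 = 0.850.

0.850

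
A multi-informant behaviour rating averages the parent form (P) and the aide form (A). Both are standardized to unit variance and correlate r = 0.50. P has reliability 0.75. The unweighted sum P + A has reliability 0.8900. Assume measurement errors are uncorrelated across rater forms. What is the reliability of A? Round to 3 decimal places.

0.920

Var(P+A) = 2 + 2·0.50 = 3.000.
True-score variance = ρ_P + ρ_A + 2·0.50, so 0.8900 = (0.75 + ρ_A + 1.00) / 3.000.
ρ_A = 0.8900·3.000 − 0.75 − 1.00 = 0.920.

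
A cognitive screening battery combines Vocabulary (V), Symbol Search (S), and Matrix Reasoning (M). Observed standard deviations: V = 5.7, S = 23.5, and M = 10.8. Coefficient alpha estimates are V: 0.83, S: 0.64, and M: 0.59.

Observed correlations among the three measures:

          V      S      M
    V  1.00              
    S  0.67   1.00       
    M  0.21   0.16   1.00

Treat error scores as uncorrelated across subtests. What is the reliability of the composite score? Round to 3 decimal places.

0.745

Var(V+S+M) = 5.7² + 23.5² + 10.8² + 2·[5.7·23.5·0.67 + 5.7·10.8·0.21 + 23.5·10.8·0.16] = 701.38 + 286.564 = 987.944.
Because errors are independent across components, Cov(Tᵢ,Tⱼ) = Cov(Xᵢ,Xⱼ); the off-diagonal part of the true-score variance is the same as above.
True-score variance = [5.7²·0.83 + 23.5²·0.64 + 10.8²·0.59] + 286.564 = 449.224 + 286.564 = 735.788.
Reliability = 735.788 / 987.944 = 0.745.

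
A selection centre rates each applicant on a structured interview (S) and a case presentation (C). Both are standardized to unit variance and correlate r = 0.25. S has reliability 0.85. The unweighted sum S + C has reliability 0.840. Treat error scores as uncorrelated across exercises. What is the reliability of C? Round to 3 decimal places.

0.750

Var(S+C) = 2 + 2·0.25 = 2.500.
True-score variance = ρ_S + ρ_C + 2·0.25, so 0.840 = (0.85 + ρ_C + 0.50) / 2.500.
ρ_C = 0.840·2.500 − 0.85 − 0.50 = 0.750.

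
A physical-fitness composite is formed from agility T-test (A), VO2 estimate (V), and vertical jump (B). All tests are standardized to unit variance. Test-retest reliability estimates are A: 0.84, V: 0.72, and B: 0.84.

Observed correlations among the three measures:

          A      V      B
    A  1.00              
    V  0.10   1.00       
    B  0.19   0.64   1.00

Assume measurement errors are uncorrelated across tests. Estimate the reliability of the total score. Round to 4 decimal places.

Var(A+V+B) = 3 + 2·[0.10 + 0.19 + 0.64] = 3 + 1.86 = 4.86.
With uncorrelated errors the cross-covariances are all true-score covariance, so they carry over unchanged; only the diagonal terms shrink to ρᵢσᵢ².
True-score variance = [0.84 + 0.72 + 0.84] + 1.86 = 2.4 + 1.86 = 4.26.
Reliability = 4.26 / 4.86 = 0.8765.

0.8765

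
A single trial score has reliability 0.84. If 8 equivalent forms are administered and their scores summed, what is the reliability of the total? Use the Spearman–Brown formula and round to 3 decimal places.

0.977

ρ_k = kρ / (1 + (k−1)ρ) = 8·0.84 / (1 + 7·0.84) = 6.720 / 6.880 = 0.977.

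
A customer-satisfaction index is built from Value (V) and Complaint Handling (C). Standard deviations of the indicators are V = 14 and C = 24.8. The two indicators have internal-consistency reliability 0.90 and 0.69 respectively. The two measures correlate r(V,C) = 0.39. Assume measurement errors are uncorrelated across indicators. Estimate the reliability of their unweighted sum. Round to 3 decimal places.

0.806

Var(V+C) = 14² + 24.8² + 2·[14·24.8·0.39] = 811.04 + 270.816 = 1081.86.
Because errors are independent across components, Cov(Tᵢ,Tⱼ) = Cov(Xᵢ,Xⱼ); the off-diagonal part of the true-score variance is the same as above.
True-score variance = [14²·0.90 + 24.8²·0.69] + 270.816 = 600.778 + 270.816 = 871.594.
Reliability = 871.594 / 1081.86 = 0.806.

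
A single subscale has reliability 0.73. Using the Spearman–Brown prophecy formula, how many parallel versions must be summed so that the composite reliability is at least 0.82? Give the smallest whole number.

k ≥ ρ*(1−ρ₁)/(ρ₁(1−ρ*)) = 0.82·0.27 / (0.73·0.18) = 1.685.
Smallest integer k = 2.

2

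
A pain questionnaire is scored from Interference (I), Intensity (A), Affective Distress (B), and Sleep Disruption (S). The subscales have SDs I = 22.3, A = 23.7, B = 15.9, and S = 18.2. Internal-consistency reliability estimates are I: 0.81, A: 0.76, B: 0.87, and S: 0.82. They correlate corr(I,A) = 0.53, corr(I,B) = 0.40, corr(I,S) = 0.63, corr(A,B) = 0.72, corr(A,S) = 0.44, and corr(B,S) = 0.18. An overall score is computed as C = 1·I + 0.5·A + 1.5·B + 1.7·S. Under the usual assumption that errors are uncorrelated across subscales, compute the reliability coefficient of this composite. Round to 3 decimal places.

0.921

Var(C) = 22.3² + 0.5²·23.7² + 1.5²·15.9² + 1.7²·18.2² + 2·[0.5·22.3·23.7·0.53 + 1.5·22.3·15.9·0.40 + 1.7·22.3·18.2·0.63 + 0.75·23.7·15.9·0.72 + 0.85·23.7·18.2·0.44 + 2.55·15.9·18.2·0.18] = 2163.82 + 2570.22 = 4734.03.
Under uncorrelated errors the observed covariances equal the true-score covariances, so only the own-variance terms attenuate.
True-score variance = [22.3²·0.81 + 0.5²·23.7²·0.76 + 1.5²·15.9²·0.87 + 1.7²·18.2²·0.82] + 2570.22 = 1789.37 + 2570.22 = 4359.59.
Reliability = 4359.59 / 4734.03 = 0.921.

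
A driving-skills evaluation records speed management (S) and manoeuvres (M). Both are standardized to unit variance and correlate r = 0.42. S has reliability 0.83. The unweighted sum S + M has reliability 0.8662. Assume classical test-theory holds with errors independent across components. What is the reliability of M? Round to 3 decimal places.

Var(S+M) = 2 + 2·0.42 = 2.840.
True-score variance = ρ_S + ρ_M + 2·0.42, so 0.8662 = (0.83 + ρ_M + 0.84) / 2.840.
ρ_M = 0.8662·2.840 − 0.83 − 0.84 = 0.790.

0.790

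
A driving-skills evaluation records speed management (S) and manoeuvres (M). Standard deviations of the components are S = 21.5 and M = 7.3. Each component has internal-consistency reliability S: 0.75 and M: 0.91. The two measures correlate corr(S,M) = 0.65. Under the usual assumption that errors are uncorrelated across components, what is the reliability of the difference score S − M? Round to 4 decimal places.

Var(S−M) = 21.5² + 7.3² − 2·21.5·7.3·0.65 = 515.54 − 204.035 = 311.505.
With uncorrelated errors the cross-covariances are all true-score covariance, so they carry over unchanged; only the diagonal terms shrink to ρᵢσᵢ².
True-score variance = [21.5²·0.75 + 7.3²·0.91] − 204.035 = 395.181 − 204.035 = 191.146.
Reliability = 191.146 / 311.505 = 0.6136.

0.6136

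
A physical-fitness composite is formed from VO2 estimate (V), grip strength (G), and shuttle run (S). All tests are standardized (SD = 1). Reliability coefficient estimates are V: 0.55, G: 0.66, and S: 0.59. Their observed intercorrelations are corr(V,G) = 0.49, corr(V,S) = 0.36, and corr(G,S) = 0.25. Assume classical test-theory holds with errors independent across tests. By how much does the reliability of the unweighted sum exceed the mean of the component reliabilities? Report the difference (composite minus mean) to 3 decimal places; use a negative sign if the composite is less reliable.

0.169

Var(sum) = 3 + 2.2 = 5.2; true-score variance = 1.8 + 2.2 = 4; composite reliability = 0.7692.
Mean component reliability = 0.6000.
Difference = 0.7692 − 0.6000 = 0.169.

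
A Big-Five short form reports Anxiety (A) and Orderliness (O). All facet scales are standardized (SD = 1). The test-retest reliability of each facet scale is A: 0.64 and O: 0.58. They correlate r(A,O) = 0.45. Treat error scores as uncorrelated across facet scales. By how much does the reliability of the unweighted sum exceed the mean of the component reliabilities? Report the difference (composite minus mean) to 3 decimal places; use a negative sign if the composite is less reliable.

0.121

Var(sum) = 2 + 0.9 = 2.9; true-score variance = 1.22 + 0.9 = 2.12; composite reliability = 0.7310.
Mean component reliability = 0.6100.
Difference = 0.7310 − 0.6100 = 0.121.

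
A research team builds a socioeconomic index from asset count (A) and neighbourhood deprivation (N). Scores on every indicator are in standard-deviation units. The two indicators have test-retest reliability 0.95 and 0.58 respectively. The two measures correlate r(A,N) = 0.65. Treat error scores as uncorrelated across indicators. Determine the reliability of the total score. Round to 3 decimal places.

0.858

Var(A+N) = 2 + 2·[0.65] = 2 + 1.3 = 3.3.
Because errors are independent across components, Cov(Tᵢ,Tⱼ) = Cov(Xᵢ,Xⱼ); the off-diagonal part of the true-score variance is the same as above.
True-score variance = [0.95 + 0.58] + 1.3 = 1.53 + 1.3 = 2.83.
Reliability = 2.83 / 3.3 = 0.858.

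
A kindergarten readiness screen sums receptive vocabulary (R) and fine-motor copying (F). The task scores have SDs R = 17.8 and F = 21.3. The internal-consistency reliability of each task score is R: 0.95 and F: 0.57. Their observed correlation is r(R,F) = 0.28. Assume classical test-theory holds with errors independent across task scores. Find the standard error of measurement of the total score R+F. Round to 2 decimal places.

14.52

Var(total) = 770.53 + 212.318 = 982.848.
True-score variance = 559.601 + 212.318 = 771.92, so reliability = 0.7854.
Error variance = 982.848 − 771.92 = 210.929; SEM = √210.929 = 14.52.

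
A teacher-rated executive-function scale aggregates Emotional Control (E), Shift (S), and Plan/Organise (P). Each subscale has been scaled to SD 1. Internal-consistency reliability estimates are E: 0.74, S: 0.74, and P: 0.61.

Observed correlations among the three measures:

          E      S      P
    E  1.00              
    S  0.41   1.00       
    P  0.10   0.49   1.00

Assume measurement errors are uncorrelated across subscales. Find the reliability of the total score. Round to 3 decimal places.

Var(E+S+P) = 3 + 2·[0.41 + 0.10 + 0.49] = 3 + 2 = 5.
Because errors are independent across components, Cov(Tᵢ,Tⱼ) = Cov(Xᵢ,Xⱼ); the off-diagonal part of the true-score variance is the same as above.
True-score variance = [0.74 + 0.74 + 0.61] + 2 = 2.09 + 2 = 4.09.
Reliability = 4.09 / 5 = 0.818.

0.818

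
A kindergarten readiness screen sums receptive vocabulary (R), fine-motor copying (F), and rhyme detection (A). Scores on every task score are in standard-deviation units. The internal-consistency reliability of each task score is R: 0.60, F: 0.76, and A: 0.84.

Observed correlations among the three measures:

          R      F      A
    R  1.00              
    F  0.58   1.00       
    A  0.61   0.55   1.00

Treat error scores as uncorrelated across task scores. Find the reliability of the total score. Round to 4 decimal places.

Var(R+F+A) = 3 + 2·[0.58 + 0.61 + 0.55] = 3 + 3.48 = 6.48.
Under uncorrelated errors the observed covariances equal the true-score covariances, so only the own-variance terms attenuate.
True-score variance = [0.60 + 0.76 + 0.84] + 3.48 = 2.2 + 3.48 = 5.68.
Reliability = 5.68 / 6.48 = 0.8765.

0.8765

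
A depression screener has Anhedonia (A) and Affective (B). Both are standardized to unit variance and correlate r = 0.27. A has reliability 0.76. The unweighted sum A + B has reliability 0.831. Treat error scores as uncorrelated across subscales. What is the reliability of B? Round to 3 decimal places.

0.811

Var(A+B) = 2 + 2·0.27 = 2.540.
True-score variance = ρ_A + ρ_B + 2·0.27, so 0.831 = (0.76 + ρ_B + 0.54) / 2.540.
ρ_B = 0.831·2.540 − 0.76 − 0.54 = 0.811.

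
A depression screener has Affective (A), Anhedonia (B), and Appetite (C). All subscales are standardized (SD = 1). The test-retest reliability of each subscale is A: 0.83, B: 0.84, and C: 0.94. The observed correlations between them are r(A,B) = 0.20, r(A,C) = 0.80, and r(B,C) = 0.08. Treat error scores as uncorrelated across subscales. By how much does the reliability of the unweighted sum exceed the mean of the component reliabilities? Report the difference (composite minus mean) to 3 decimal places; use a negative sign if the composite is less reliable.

0.054

Var(sum) = 3 + 2.16 = 5.16; true-score variance = 2.61 + 2.16 = 4.77; composite reliability = 0.9244.
Mean component reliability = 0.8700.
Difference = 0.9244 − 0.8700 = 0.054.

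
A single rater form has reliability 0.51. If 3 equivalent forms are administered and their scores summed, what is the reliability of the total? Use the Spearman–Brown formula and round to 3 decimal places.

ρ_k = kρ / (1 + (k−1)ρ) = 3·0.51 / (1 + 2·0.51) = 1.530 / 2.020 = 0.757.

0.757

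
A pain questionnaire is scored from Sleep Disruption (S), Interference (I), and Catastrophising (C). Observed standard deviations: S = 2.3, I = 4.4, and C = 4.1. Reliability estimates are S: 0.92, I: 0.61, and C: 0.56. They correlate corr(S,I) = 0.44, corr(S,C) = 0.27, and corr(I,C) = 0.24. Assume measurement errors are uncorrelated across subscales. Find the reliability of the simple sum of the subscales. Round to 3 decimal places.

0.760

Var(S+I+C) = 2.3² + 4.4² + 4.1² + 2·[2.3·4.4·0.44 + 2.3·4.1·0.27 + 4.4·4.1·0.24] = 41.46 + 22.657 = 64.117.
With uncorrelated errors the cross-covariances are all true-score covariance, so they carry over unchanged; only the diagonal terms shrink to ρᵢσᵢ².
True-score variance = [2.3²·0.92 + 4.4²·0.61 + 4.1²·0.56] + 22.657 = 26.09 + 22.657 = 48.747.
Reliability = 48.747 / 64.117 = 0.760.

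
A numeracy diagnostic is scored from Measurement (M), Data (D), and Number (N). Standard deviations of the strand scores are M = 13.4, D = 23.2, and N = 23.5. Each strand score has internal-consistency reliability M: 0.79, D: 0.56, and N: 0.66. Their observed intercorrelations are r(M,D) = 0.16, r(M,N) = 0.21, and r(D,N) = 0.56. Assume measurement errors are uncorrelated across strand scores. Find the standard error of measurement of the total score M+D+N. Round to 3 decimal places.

21.501

Var(total) = 1270.05 + 842.364 = 2112.41.
True-score variance = 807.752 + 842.364 = 1650.12, so reliability = 0.7812.
Error variance = 2112.41 − 1650.12 = 462.298; SEM = √462.298 = 21.501.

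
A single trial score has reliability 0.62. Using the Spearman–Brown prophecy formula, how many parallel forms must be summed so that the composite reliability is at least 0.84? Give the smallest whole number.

k ≥ ρ*(1−ρ₁)/(ρ₁(1−ρ*)) = 0.84·0.38 / (0.62·0.16) = 3.218.
Smallest integer k = 4.

4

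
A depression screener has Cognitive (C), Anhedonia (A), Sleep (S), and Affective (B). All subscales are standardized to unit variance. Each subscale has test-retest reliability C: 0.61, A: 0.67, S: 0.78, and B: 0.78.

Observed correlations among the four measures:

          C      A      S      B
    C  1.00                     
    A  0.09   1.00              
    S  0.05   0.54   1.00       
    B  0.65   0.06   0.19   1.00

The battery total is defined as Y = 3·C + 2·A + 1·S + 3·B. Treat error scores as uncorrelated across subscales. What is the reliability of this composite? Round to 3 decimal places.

Var(Y) = 3² + 2² + 1 + 3² + 2·[6·0.09 + 3·0.05 + 9·0.65 + 2·0.54 + 6·0.06 + 3·0.19] = 23 + 17.1 = 40.1.
Because errors are independent across components, Cov(Tᵢ,Tⱼ) = Cov(Xᵢ,Xⱼ); the off-diagonal part of the true-score variance is the same as above.
True-score variance = [3²·0.61 + 2²·0.67 + 0.78 + 3²·0.78] + 17.1 = 15.97 + 17.1 = 33.07.
Reliability = 33.07 / 40.1 = 0.825.

0.825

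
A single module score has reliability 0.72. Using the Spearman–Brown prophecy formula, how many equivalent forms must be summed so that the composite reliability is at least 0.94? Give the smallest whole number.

7

k ≥ ρ*(1−ρ₁)/(ρ₁(1−ρ*)) = 0.94·0.28 / (0.72·0.06) = 6.093.
Smallest integer k = 7.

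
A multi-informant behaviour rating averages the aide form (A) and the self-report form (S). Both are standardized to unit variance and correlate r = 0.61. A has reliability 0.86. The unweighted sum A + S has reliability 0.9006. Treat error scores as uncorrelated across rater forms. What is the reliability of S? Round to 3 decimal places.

0.820

Var(A+S) = 2 + 2·0.61 = 3.220.
True-score variance = ρ_A + ρ_S + 2·0.61, so 0.9006 = (0.86 + ρ_S + 1.22) / 3.220.
ρ_S = 0.9006·3.220 − 0.86 − 1.22 = 0.820.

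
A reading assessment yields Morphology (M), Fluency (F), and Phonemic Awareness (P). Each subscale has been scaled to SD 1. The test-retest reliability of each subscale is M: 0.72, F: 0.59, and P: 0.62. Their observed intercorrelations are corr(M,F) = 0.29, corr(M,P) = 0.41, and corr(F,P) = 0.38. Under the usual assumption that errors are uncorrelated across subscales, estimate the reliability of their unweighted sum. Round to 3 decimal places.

0.793

Var(M+F+P) = 3 + 2·[0.29 + 0.41 + 0.38] = 3 + 2.16 = 5.16.
With uncorrelated errors the cross-covariances are all true-score covariance, so they carry over unchanged; only the diagonal terms shrink to ρᵢσᵢ².
True-score variance = [0.72 + 0.59 + 0.62] + 2.16 = 1.93 + 2.16 = 4.09.
Reliability = 4.09 / 5.16 = 0.793.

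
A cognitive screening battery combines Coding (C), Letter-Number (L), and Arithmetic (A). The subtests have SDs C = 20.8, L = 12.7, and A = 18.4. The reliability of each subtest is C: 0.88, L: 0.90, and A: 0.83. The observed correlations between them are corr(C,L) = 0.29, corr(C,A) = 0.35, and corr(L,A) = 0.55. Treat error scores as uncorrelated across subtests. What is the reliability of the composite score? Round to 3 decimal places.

0.922

Var(C+L+A) = 20.8² + 12.7² + 18.4² + 2·[20.8·12.7·0.29 + 20.8·18.4·0.35 + 12.7·18.4·0.55] = 932.49 + 678.165 = 1610.65.
Because errors are independent across components, Cov(Tᵢ,Tⱼ) = Cov(Xᵢ,Xⱼ); the off-diagonal part of the true-score variance is the same as above.
True-score variance = [20.8²·0.88 + 12.7²·0.90 + 18.4²·0.83] + 678.165 = 806.889 + 678.165 = 1485.05.
Reliability = 1485.05 / 1610.65 = 0.922.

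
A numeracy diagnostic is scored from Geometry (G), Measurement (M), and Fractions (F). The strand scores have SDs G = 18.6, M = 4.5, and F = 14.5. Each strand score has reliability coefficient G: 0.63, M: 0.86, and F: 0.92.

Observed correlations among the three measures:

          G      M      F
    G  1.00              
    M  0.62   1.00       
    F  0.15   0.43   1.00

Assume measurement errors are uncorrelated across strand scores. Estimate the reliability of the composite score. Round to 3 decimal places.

Var(G+M+F) = 18.6² + 4.5² + 14.5² + 2·[18.6·4.5·0.62 + 18.6·14.5·0.15 + 4.5·14.5·0.43] = 576.46 + 240.813 = 817.273.
Under uncorrelated errors the observed covariances equal the true-score covariances, so only the own-variance terms attenuate.
True-score variance = [18.6²·0.63 + 4.5²·0.86 + 14.5²·0.92] + 240.813 = 428.8 + 240.813 = 669.613.
Reliability = 669.613 / 817.273 = 0.819.

0.819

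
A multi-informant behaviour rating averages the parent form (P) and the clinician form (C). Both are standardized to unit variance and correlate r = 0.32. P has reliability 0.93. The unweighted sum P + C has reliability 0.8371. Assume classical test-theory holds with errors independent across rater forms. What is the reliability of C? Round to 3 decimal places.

Var(P+C) = 2 + 2·0.32 = 2.640.
True-score variance = ρ_P + ρ_C + 2·0.32, so 0.8371 = (0.93 + ρ_C + 0.64) / 2.640.
ρ_C = 0.8371·2.640 − 0.93 − 0.64 = 0.640.

0.640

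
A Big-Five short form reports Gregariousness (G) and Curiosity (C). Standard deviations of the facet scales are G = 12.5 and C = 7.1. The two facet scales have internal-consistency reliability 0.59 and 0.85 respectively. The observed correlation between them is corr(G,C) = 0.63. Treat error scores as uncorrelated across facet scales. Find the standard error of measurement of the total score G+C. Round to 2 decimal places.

8.46

Var(total) = 206.66 + 111.825 = 318.485.
True-score variance = 135.036 + 111.825 = 246.861, so reliability = 0.7751.
Error variance = 318.485 − 246.861 = 71.624; SEM = √71.624 = 8.46.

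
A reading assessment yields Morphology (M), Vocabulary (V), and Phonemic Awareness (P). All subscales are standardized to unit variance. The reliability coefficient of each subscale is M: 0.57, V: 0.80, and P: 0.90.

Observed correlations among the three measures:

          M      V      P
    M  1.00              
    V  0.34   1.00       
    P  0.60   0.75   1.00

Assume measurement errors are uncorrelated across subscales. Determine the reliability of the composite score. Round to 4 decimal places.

0.8856

Var(M+V+P) = 3 + 2·[0.34 + 0.60 + 0.75] = 3 + 3.38 = 6.38.
Under uncorrelated errors the observed covariances equal the true-score covariances, so only the own-variance terms attenuate.
True-score variance = [0.57 + 0.80 + 0.90] + 3.38 = 2.27 + 3.38 = 5.65.
Reliability = 5.65 / 6.38 = 0.8856.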